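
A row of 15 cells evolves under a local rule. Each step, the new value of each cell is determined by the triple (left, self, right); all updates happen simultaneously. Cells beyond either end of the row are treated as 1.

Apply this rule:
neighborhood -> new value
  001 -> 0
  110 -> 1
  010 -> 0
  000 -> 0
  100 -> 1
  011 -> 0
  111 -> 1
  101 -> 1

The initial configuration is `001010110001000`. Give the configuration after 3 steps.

111001010110001

step 1: 100101011000100
step 2: 110010101100010
step 3: 111001010110001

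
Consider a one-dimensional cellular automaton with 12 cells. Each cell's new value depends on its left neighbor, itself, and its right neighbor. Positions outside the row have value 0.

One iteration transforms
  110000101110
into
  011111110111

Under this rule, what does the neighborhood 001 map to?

1

At position 5 the neighborhood is 001; the next row has 1 there.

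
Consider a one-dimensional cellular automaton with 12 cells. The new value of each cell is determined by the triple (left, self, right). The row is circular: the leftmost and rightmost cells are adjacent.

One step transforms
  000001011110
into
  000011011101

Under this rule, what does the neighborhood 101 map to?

0

At position 6 the neighborhood is 101; the next row has 0 there.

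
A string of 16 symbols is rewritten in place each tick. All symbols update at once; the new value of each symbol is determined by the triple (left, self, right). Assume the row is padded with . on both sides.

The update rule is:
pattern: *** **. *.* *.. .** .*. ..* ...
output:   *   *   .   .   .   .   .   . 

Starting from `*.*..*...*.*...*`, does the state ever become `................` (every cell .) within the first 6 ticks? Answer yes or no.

tick 1: ................
all cells are . at tick 1

yes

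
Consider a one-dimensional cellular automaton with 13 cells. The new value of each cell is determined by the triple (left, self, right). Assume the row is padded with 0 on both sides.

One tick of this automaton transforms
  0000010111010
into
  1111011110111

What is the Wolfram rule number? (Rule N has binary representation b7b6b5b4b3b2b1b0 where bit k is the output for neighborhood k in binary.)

189

position 8: 111 → 1  (bit 7 = 1)
position 9: 110 → 0  (bit 6 = 0)
position 6: 101 → 1  (bit 5 = 1)
position 12: 100 → 1  (bit 4 = 1)
position 7: 011 → 1  (bit 3 = 1)
position 5: 010 → 1  (bit 2 = 1)
position 4: 001 → 0  (bit 1 = 0)
position 0: 000 → 1  (bit 0 = 1)
bits b7..b0 = 10111101 = 189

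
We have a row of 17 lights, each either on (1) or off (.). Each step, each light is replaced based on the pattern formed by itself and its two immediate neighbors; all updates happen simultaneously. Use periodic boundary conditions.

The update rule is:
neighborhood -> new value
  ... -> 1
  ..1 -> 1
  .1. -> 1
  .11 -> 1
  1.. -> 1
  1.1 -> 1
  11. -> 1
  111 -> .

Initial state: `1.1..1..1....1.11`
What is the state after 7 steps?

1111111111111111.

step 1: 1111111111111111.
step 2: 1..............11
step 3: 1111111111111111.  (repeats step 1; period 2)
step 7: 1111111111111111.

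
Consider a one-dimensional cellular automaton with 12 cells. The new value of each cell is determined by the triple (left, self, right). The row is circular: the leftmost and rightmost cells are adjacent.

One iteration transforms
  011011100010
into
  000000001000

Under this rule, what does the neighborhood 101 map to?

At position 3 the neighborhood is 101; the next row has 0 there.

0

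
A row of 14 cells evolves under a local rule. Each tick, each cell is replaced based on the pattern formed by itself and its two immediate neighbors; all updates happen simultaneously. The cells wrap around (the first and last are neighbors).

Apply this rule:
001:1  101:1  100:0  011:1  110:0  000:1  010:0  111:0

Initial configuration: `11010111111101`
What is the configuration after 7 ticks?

00110011001100

00101100000011
01011001111110
10110011000000
01100110011111
11001100110000
10011001100111
00110011001100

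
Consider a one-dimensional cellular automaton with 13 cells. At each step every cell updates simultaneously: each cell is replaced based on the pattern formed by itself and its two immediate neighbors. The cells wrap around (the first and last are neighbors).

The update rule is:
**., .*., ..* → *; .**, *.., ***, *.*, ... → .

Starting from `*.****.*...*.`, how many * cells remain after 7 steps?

*....*.*..**.
*...**.*.*.*.
*..*.*.*.*.*.
*.**.*.*.*.*.
*..*.*.*.*.*.  (repeats step 3; period 2)
step 7: *..*.*.*.*.*.
count of *: 6

6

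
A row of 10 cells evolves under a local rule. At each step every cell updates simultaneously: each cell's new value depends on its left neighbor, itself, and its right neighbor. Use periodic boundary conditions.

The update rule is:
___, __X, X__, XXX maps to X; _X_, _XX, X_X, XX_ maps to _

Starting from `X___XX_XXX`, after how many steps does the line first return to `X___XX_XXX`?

30

_XXX____XX
__X_XXXX__
XX___XX_XX
X_XXX____X
___X_XXXX_
XXX___XX_X
XX_XXX____
____X_XXXX
XXXX___XX_
_XX_XXX___
X____X_XXX
_XXXX___XX
__XX_XXX__
XX____X_XX
X_XXXX___X
___XX_XXX_
XXX____X_X
XX_XXXX___
____XX_XXX
XXXX____X_
_XX_XXXX__
X____XX_XX
_XXXX____X
__XX_XXXX_
XX____XX_X
X_XXXX____
___XX_XXXX
XXX____XX_
_X_XXXX___
X___XX_XXX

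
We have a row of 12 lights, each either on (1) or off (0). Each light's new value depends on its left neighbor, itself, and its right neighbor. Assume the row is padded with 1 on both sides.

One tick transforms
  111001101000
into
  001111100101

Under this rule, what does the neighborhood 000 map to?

0

At position 10 the neighborhood is 000; the next row has 0 there.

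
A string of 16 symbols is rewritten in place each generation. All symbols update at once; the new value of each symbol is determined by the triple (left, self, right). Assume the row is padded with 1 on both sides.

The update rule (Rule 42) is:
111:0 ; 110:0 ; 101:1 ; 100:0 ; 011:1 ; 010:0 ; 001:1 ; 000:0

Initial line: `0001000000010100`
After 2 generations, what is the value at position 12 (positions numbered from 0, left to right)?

0010000000101001
0100000001010011
position 12 holds 0

0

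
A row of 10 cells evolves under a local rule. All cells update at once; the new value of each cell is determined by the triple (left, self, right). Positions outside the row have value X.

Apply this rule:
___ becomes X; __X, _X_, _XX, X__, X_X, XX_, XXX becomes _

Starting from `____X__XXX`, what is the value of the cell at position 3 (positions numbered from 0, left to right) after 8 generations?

_XX_______
____XXXXX_
_XX_______  (repeats generation 1; period 2)
generation 8: ____XXXXX_
position 3 holds _

_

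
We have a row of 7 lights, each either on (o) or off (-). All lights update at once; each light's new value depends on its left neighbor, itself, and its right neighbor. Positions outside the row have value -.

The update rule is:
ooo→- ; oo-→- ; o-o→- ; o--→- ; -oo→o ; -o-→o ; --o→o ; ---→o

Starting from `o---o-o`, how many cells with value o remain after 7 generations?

generation 1: o-ooo-o
generation 2: o-o---o
generation 3: o-o-ooo
generation 4: o-o-o--
generation 5: o-o-o-o
generation 6: o-o-o-o  (fixed point — unchanged through generation 7)
count of o: 4

4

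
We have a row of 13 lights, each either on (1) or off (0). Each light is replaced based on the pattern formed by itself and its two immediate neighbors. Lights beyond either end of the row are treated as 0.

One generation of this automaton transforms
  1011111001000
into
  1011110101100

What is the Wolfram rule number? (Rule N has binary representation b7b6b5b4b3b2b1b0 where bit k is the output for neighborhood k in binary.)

position 3: 111 → 1  (bit 7 = 1)
position 6: 110 → 0  (bit 6 = 0)
position 1: 101 → 0  (bit 5 = 0)
position 7: 100 → 1  (bit 4 = 1)
position 2: 011 → 1  (bit 3 = 1)
position 0: 010 → 1  (bit 2 = 1)
position 8: 001 → 0  (bit 1 = 0)
position 11: 000 → 0  (bit 0 = 0)
bits b7..b0 = 10011100 = 156

156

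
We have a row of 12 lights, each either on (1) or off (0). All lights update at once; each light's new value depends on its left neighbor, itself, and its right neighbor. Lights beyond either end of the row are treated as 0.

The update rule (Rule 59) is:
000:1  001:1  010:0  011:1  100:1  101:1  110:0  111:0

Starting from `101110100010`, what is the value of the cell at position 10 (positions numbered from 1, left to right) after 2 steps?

0

step 1: 011001011101
step 2: 110110110010
position 10 holds 0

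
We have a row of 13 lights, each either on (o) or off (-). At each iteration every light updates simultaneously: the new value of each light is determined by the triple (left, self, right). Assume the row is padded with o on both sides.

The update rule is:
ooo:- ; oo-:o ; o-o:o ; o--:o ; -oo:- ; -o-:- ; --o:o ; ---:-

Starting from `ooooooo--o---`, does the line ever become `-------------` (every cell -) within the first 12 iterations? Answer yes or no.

no

------ooo-o-o
o----o--oo-o-
oo--o-oo-oo-o
-ooo-o-oo-oo-
o--oo-o-oo-oo
ooo-oo-o-oo--
--oo-oo-o-ooo
oo-oo-oo-o---
-oo-oo-oo-o-o
o-oo-oo-oo-o-
oo-oo-oo-oo-o
-oo-oo-oo-oo-
iteration 12 is -oo-oo-oo-oo-, still not uniform -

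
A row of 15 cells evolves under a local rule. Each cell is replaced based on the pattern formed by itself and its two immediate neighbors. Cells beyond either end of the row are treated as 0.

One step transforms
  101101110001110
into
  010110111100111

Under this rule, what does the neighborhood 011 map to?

At position 2 the neighborhood is 011; the next row has 0 there.

0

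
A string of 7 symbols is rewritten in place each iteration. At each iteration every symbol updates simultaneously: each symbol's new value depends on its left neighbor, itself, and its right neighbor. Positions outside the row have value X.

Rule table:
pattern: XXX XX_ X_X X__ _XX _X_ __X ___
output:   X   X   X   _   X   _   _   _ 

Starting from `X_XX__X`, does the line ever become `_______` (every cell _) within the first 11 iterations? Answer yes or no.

no

iteration 1: XXXX__X
iteration 2: XXXX__X  (fixed point — unchanged through iteration 11)
iteration 11 is XXXX__X, still not uniform _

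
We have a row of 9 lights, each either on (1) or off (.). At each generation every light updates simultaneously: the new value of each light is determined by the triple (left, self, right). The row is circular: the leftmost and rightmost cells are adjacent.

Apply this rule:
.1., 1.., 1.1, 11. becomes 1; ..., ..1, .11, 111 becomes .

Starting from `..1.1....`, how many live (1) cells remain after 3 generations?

generation 1: ..1111...
generation 2: .....11..
generation 3: ......11.
count of 1: 2

2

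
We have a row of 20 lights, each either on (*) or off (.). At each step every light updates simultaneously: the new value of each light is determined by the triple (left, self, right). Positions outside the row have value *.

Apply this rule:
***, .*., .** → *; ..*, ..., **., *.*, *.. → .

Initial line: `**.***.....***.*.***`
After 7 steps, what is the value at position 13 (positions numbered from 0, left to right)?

.

step 1: *..**......**..*.***
step 2: ...*.......*...*.***
step 3: ...*.......*...*.***  (fixed point — unchanged through step 7)
position 13 holds .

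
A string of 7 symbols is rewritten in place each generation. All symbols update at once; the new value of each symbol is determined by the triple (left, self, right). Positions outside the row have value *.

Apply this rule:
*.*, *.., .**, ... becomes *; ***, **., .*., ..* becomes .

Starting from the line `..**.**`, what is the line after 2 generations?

*.*.**.
.*.**.*

.*.**.*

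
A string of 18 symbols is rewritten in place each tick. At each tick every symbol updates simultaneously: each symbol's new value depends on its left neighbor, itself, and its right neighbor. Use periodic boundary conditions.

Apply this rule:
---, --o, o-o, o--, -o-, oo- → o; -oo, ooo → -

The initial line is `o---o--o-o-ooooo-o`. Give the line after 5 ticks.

ooooooooo----oo-oo

ooooooooooo----oo-
----------ooooo-oo
oooooooooo----oo-o
---------ooooo-oo-
ooooooooo----oo-oo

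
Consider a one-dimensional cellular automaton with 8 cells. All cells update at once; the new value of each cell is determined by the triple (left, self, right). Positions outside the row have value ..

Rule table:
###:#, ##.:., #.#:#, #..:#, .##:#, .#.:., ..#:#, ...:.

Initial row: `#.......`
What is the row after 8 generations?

#.#.#.#.

generation 1: .#......
generation 2: #.#.....
generation 3: .#.#....
generation 4: #.#.#...
generation 5: .#.#.#..
generation 6: #.#.#.#.
generation 7: .#.#.#.#
generation 8: #.#.#.#.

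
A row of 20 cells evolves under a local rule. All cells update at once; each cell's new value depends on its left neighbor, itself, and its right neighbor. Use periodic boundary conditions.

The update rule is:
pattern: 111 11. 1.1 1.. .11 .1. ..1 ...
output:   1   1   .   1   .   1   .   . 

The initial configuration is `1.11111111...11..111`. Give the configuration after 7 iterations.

iteration 1: 1..11111111...11..11
iteration 2: 11..11111111...11..1
iteration 3: 111..11111111...11..
iteration 4: .111..11111111...11.
iteration 5: ..111..11111111...11
iteration 6: 1..111..11111111...1
iteration 7: 11..111..11111111...

11..111..11111111...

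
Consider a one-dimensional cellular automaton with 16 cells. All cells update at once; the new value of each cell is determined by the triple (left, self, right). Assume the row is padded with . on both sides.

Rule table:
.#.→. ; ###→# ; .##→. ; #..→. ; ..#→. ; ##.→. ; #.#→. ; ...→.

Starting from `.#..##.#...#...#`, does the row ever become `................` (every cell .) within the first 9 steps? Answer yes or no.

step 1: ................
all cells are . at step 1

yes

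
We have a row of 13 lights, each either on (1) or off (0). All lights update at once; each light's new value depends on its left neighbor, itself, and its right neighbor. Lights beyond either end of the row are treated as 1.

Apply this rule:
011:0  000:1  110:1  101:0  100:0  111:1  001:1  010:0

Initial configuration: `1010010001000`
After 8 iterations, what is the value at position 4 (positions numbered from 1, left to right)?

0

1000100110011
1011001010101
1001010000000
1010000111111
1000111011111
1011011001111
1001001010111
1010010000011
position 4 holds 0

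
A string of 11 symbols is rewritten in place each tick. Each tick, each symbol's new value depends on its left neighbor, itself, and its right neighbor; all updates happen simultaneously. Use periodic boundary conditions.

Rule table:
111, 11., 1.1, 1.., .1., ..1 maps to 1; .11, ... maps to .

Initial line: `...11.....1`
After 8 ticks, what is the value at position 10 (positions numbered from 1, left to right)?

tick 1: 1.1.11...11
tick 2: 1111.11.1.1
tick 3: 11111.1111.
tick 4: .11111.1111
tick 5: 1.11111.111
tick 6: 11.11111.11
tick 7: 111.11111.1
tick 8: 1111.11111.
position 10 holds 1

1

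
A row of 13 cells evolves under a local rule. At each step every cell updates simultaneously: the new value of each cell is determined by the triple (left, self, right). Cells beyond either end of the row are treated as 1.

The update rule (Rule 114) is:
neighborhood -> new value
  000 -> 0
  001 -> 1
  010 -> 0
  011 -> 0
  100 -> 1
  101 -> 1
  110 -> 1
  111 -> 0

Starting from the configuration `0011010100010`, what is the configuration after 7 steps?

step 1: 1101101010101
step 2: 0110110101010
step 3: 1011011010101
step 4: 1101101101010
step 5: 0110110110101
step 6: 1011011011010
step 7: 1101101101101

1101101101101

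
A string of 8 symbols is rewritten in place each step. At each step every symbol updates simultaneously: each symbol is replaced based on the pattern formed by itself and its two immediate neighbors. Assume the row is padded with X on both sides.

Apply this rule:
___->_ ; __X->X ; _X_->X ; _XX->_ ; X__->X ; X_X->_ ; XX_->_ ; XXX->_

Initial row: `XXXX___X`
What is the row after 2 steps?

X__XX_X_

____X_X_
X__XX_X_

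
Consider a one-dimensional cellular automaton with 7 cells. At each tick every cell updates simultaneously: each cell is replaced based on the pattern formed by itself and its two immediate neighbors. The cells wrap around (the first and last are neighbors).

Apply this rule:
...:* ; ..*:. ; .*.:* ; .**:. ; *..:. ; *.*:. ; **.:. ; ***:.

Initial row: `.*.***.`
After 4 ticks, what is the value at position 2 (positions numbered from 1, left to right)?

tick 1: .*.....
tick 2: .*.****
tick 3: .*.....  (repeats tick 1; period 2)
tick 4: .*.****
position 2 holds *

*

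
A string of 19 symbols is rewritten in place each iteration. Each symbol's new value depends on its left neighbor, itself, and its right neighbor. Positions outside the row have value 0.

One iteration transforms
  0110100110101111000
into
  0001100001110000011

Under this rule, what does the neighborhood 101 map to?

1

At position 3 the neighborhood is 101; the next row has 1 there.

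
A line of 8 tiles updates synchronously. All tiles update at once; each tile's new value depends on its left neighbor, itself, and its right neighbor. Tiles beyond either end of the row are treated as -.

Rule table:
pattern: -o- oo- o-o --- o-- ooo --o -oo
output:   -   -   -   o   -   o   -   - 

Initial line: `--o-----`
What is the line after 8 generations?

generation 1: o---oooo
generation 2: --o--oo-
generation 3: o-------
generation 4: --oooooo
generation 5: o--oooo-
generation 6: ----oo--
generation 7: ooo----o
generation 8: -o--oo--

-o--oo--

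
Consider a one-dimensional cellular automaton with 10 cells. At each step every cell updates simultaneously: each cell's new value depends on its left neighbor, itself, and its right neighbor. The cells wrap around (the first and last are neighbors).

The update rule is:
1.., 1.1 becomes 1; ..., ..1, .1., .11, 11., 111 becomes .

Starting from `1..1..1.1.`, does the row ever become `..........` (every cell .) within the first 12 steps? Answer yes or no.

.1..1..1.1
1.1..1..1.
.1.1..1..1
1.1.1..1..
.1.1.1..1.
..1.1.1..1
1..1.1.1..
.1..1.1.1.
..1..1.1.1
1..1..1.1.  (repeats step 0; period 10)
step 12: 1.1..1..1.
step 12 is 1.1..1..1., still not uniform .

no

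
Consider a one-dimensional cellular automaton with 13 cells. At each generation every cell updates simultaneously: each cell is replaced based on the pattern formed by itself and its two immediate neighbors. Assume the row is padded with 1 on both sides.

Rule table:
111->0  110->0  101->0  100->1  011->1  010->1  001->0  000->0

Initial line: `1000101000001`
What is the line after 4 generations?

0110101010101

0100101100001
0110101010001
0100101011001
0110101010101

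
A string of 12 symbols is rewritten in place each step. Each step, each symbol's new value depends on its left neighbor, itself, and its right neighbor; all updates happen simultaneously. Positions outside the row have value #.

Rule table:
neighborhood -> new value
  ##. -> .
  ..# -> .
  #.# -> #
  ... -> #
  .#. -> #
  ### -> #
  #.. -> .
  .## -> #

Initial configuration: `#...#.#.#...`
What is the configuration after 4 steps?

..#.#####.#.
..######.###
..#####.####
..####.#####

..####.#####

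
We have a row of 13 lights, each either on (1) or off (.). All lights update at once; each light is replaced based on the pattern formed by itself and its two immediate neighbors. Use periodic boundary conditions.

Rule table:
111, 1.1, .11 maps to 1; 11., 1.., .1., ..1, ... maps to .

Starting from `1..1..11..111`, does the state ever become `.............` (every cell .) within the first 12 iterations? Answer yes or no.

iteration 1: ......1...111
iteration 2: ..........11.
iteration 3: ..........1..
iteration 4: .............
all cells are . at iteration 4

yes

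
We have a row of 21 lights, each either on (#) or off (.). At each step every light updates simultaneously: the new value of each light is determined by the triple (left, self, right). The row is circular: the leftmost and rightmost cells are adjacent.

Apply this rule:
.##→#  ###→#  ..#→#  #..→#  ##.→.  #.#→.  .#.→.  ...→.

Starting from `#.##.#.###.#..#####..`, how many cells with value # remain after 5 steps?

..#....##...######.##
##.#..##.#.######..#.
#...###....#####.##..
.#.###.#..#####..#.##
...##...######.##..#.
count of #: 11

11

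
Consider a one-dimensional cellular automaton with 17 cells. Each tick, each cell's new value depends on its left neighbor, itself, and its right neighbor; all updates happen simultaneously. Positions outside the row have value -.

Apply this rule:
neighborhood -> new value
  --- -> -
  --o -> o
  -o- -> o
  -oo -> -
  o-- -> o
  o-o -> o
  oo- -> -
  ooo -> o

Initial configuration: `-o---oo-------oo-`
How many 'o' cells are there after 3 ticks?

tick 1: ooo-o--o-----o--o
tick 2: -o-oooooo---ooooo
tick 3: ooo-oooo-o-o-ooo-
count of o: 12

12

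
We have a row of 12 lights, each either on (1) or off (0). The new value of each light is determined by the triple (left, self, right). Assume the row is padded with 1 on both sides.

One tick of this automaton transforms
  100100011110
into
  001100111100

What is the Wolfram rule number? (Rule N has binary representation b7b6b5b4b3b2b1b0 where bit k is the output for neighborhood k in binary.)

position 8: 111 → 1  (bit 7 = 1)
position 0: 110 → 0  (bit 6 = 0)
position 11: 101 → 0  (bit 5 = 0)
position 1: 100 → 0  (bit 4 = 0)
position 7: 011 → 1  (bit 3 = 1)
position 3: 010 → 1  (bit 2 = 1)
position 2: 001 → 1  (bit 1 = 1)
position 5: 000 → 0  (bit 0 = 0)
bits b7..b0 = 10001110 = 142

142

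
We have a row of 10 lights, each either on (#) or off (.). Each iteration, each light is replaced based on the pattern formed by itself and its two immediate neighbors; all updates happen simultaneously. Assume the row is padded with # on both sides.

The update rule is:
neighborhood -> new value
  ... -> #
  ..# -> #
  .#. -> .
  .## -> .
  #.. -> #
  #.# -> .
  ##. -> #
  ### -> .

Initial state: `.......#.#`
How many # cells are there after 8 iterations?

7

#######...
......####
######....
.....#####
#####.....
....######
####......
...#######
count of #: 7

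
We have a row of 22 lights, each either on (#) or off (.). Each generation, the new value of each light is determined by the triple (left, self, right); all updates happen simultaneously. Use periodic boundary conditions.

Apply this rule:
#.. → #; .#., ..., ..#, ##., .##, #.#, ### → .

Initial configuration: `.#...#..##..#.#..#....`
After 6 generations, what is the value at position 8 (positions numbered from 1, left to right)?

#

..#...#...#....#..#...
...#...#...#....#..#..
....#...#...#....#..#.
.....#...#...#....#..#
#.....#...#...#....#..
.#.....#...#...#....#.
position 8 holds #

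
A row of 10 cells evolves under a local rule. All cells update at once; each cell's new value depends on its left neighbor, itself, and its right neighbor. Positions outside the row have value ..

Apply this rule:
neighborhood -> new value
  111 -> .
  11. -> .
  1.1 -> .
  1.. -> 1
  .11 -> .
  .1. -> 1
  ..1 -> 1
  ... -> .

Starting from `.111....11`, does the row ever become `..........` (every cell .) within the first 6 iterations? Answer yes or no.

no

1...1..1..
11.111111.
.........1
........11
.......1..
......111.
iteration 6 is ......111., still not uniform .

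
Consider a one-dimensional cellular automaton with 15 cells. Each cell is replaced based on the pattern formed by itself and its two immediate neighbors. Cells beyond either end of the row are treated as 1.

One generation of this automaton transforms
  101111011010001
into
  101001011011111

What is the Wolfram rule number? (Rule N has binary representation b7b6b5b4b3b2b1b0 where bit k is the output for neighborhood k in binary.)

95

position 3: 111 → 0  (bit 7 = 0)
position 0: 110 → 1  (bit 6 = 1)
position 1: 101 → 0  (bit 5 = 0)
position 11: 100 → 1  (bit 4 = 1)
position 2: 011 → 1  (bit 3 = 1)
position 10: 010 → 1  (bit 2 = 1)
position 13: 001 → 1  (bit 1 = 1)
position 12: 000 → 1  (bit 0 = 1)
bits b7..b0 = 01011111 = 95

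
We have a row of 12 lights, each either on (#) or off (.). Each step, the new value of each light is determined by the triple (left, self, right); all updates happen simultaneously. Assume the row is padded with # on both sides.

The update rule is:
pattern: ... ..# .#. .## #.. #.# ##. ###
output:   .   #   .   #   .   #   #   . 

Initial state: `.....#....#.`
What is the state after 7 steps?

....#....#.#
...#....#.##
..#....#.##.
.#....#.####
#....#.##...
#...#.###..#
#..#.##.#.##

#..#.##.#.##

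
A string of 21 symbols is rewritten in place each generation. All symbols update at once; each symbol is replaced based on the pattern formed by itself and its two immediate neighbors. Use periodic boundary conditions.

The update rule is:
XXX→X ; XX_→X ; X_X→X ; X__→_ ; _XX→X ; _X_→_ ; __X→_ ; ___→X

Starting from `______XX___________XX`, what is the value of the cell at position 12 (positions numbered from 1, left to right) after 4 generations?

X

_XXXX_XX_XXXXXXXXX_XX
XXXXXXXXXXXXXXXXXXXXX
XXXXXXXXXXXXXXXXXXXXX  (fixed point — unchanged through generation 4)
position 12 holds X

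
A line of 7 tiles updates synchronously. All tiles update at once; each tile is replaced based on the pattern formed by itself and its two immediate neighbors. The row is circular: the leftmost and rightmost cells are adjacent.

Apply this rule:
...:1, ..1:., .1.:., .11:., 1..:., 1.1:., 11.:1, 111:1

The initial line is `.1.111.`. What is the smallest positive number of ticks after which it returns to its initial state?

14

tick 1: ....11.
tick 2: 111..1.
tick 3: .11....
tick 4: ..1.111
tick 5: .....11
tick 6: .111..1
tick 7: ..11...
tick 8: 1..1.11
tick 9: 1.....1
tick 10: 1.111..
tick 11: ...11..
tick 12: 11..1.1
tick 13: 11.....
tick 14: .1.111.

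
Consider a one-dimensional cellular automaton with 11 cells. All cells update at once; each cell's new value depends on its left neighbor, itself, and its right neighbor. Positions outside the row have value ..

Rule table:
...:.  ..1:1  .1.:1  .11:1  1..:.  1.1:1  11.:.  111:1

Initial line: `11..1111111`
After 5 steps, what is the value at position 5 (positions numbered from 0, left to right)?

1

step 1: 1..1111111.
step 2: 1.1111111..
step 3: 11111111...
step 4: 1111111....
step 5: 111111.....
position 5 holds 1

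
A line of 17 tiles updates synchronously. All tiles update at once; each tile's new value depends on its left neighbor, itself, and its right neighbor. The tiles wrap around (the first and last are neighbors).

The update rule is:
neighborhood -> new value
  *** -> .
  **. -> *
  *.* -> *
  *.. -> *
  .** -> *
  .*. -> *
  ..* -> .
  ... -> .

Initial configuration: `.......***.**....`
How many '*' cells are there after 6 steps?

step 1: .......*.*****...
step 2: .......***...**..
step 3: .......*.**..***.
step 4: .......*****.*.**
step 5: *......*...******
step 6: **.....**..*.....
count of *: 5

5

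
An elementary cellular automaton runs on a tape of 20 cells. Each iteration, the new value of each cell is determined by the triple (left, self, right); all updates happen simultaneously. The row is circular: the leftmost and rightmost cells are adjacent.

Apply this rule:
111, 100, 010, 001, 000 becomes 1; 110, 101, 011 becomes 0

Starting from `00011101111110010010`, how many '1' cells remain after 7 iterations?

11101000111101111111
11001111011000111111
10110110000111011111
00000001111010001111
11111110110011110110
01111100001101100000
10111011110000011111
count of 1: 13

13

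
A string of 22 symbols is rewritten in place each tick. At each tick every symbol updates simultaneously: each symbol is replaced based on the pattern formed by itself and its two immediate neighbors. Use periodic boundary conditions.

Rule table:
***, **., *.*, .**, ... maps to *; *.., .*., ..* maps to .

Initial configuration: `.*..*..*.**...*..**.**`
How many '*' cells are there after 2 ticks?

17

*.......***.*....*****
*.*****.****..**.*****
count of *: 17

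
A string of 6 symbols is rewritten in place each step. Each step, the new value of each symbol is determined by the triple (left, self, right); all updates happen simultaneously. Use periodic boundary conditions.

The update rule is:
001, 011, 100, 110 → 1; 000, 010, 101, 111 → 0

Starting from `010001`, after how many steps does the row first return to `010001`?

step 1: 001010
step 2: 010001

2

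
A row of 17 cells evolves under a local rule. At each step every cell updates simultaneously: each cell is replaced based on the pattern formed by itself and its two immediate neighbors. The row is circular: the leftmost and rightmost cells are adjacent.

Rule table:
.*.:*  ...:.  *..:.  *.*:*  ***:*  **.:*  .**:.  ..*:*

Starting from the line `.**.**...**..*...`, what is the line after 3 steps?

*.**.*..*.*.**...
**.***.*****.*..*
***.***.******.*.

***.***.******.*.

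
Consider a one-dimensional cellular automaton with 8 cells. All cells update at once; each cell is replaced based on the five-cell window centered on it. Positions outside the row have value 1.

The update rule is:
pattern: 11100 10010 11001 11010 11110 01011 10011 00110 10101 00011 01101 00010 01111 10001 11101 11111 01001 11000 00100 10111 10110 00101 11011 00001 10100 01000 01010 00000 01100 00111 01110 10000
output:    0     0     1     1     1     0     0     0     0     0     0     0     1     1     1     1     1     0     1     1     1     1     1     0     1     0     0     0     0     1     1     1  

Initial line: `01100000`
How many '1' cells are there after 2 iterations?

11001000
10101010
count of 1: 4

4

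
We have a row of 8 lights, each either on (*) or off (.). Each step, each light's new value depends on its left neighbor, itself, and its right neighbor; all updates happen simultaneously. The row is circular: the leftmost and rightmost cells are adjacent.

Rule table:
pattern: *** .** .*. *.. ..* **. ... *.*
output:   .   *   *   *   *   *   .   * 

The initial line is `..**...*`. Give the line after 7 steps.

*****.**
....***.
...**.**
*.******
***.....
*.**...*
*****.**

*****.**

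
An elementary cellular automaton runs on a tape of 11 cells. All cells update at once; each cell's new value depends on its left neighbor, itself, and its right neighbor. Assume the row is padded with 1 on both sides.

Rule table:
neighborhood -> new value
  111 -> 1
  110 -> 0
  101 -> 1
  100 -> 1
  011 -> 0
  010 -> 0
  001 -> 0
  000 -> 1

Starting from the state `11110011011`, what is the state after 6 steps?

01010101001

step 1: 11101000101
step 2: 11010110010
step 3: 10101001001
step 4: 01010100100
step 5: 10101010010
step 6: 01010101001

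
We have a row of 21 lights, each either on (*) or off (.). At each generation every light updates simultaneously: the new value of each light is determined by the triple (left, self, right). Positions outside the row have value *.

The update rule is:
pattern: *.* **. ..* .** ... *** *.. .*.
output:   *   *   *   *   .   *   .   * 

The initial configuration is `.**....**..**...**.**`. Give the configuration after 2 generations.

***..********.*******

generation 1: ***...***.***..******
generation 2: ***..********.*******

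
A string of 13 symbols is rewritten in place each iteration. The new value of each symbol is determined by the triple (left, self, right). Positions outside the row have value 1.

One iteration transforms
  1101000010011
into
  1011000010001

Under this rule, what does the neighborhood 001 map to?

At position 7 the neighborhood is 001; the next row has 0 there.

0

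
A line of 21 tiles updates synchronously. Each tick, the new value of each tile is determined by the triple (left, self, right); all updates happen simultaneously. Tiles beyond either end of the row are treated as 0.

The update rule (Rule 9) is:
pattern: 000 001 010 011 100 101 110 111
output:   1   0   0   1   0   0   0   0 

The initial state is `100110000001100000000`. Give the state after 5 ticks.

110000000011100000111

tick 1: 000100111101001111111
tick 2: 110000100000001000000
tick 3: 100110001111100011111
tick 4: 000100101000001010000
tick 5: 110000000011100000111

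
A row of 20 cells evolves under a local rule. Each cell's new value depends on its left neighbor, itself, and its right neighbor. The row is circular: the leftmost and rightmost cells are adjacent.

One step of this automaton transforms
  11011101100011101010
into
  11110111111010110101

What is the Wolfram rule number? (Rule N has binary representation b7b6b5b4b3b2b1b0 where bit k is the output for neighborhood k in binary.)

position 4: 111 → 0  (bit 7 = 0)
position 1: 110 → 1  (bit 6 = 1)
position 2: 101 → 1  (bit 5 = 1)
position 9: 100 → 1  (bit 4 = 1)
position 0: 011 → 1  (bit 3 = 1)
position 16: 010 → 0  (bit 2 = 0)
position 11: 001 → 0  (bit 1 = 0)
position 10: 000 → 1  (bit 0 = 1)
bits b7..b0 = 01111001 = 121

121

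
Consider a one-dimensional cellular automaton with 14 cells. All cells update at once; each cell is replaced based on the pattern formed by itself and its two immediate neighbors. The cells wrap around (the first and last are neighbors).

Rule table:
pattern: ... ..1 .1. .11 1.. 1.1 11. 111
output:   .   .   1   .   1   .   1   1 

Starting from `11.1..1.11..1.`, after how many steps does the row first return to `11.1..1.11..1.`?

14

.1.11.1..11.1.
.1..1.11..1.11
.11.1..11.1..1
..1.11..1.11.1
1.1..11.1..1.1
1.11..1.11.1..
1..11.1..1.11.
11..1.11.1..1.
.11.1..1.11.1.
..1.11.1..1.11
1.1..1.11.1..1
1.11.1..1.11..
1..1.11.1..11.
11.1..1.11..1.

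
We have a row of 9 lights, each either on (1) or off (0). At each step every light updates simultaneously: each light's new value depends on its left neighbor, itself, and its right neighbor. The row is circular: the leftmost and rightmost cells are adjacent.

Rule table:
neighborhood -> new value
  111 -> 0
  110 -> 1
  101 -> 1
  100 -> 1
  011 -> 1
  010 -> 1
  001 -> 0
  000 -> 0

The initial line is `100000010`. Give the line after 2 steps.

011000010

step 1: 110000011
step 2: 011000010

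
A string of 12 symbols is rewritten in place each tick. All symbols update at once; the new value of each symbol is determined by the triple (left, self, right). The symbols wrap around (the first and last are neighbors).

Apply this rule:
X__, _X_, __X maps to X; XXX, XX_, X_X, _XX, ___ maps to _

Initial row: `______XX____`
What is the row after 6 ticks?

__X_XXXXXX_X

tick 1: _____X__X___
tick 2: ____XXXXXX__
tick 3: ___X______X_
tick 4: __XXX____XXX
tick 5: XX___X__X___
tick 6: __X_XXXXXX_X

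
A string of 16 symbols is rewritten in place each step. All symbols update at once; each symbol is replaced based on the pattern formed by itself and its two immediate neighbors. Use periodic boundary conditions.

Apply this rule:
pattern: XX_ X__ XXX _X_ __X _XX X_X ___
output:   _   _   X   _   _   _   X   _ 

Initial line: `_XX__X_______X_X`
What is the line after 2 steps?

_______________X

X_____________X_
_______________X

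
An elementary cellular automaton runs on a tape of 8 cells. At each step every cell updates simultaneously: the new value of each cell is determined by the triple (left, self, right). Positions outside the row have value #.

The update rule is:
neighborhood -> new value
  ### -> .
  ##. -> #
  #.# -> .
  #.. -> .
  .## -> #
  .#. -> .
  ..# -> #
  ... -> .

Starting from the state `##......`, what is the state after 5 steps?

...##.#.

step 1: .#.....#
step 2: ......##
step 3: .....##.
step 4: ....###.
step 5: ...##.#.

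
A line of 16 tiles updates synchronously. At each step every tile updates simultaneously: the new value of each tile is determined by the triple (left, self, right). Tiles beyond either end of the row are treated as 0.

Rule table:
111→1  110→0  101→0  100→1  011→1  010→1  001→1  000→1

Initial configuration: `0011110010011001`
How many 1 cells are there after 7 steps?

1111101111110111
1111001111100110
1110111111011101
1100111110011001
1011111101110111
1011111001100110
1011110111011101
count of 1: 12

12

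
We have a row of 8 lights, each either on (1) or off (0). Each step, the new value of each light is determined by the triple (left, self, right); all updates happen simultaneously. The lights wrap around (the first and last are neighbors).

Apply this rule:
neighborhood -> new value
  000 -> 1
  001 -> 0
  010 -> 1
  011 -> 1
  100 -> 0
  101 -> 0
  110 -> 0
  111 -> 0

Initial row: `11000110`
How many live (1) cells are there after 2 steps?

10010100
10010100
count of 1: 3

3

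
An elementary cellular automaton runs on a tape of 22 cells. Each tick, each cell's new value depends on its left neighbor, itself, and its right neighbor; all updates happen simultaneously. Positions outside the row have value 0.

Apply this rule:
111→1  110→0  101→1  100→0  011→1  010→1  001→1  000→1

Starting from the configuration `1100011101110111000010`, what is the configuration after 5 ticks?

1110111011100111100110

1001111011101110011110
1011110111011100111100
1111101110111001111001
1111011101110011110011
1110111011100111100110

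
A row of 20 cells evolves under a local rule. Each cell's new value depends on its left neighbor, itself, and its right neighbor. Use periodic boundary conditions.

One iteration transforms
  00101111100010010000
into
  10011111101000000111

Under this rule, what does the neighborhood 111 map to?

1

At position 5 the neighborhood is 111; the next row has 1 there.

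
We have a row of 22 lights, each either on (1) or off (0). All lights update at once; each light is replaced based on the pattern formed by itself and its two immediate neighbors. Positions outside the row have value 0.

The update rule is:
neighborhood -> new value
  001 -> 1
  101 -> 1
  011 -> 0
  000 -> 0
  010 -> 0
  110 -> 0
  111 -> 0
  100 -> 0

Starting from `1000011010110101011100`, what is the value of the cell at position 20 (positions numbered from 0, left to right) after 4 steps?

0000100101001010100000
0001001010010101000000
0010010100101010000000
0100101001010100000000
position 20 holds 0

0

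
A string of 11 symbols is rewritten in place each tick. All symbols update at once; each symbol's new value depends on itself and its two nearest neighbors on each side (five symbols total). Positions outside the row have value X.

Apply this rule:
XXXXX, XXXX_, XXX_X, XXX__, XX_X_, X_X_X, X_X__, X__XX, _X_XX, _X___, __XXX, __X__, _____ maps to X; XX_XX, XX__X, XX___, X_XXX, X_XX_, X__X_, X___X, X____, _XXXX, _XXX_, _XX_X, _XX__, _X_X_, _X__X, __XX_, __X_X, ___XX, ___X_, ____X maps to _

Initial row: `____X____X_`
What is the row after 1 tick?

____XX____X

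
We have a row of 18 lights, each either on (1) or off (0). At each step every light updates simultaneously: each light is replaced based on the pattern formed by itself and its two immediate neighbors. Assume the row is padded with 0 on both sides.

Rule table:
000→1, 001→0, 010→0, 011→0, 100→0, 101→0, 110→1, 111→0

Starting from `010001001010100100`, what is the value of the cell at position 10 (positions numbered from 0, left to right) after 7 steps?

000100000000000001
110001111111111100
010100000000000101
000001111111110000
111100000000010111
000101111111000001
110000000001011100
position 10 holds 0

0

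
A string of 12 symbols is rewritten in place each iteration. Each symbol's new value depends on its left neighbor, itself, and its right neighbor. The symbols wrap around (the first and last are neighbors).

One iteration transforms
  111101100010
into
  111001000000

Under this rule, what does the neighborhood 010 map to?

At position 10 the neighborhood is 010; the next row has 0 there.

0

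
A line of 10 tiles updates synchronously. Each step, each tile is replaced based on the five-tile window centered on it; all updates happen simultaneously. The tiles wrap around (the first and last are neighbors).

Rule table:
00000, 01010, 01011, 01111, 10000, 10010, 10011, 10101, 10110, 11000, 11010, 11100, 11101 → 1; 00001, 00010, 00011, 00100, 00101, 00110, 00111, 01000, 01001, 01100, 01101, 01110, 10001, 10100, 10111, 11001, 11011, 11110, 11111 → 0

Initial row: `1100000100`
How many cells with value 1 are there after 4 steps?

step 1: 0011100001
step 2: 0100111000
step 3: 0001001110
step 4: 1000010011
count of 1: 4

4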